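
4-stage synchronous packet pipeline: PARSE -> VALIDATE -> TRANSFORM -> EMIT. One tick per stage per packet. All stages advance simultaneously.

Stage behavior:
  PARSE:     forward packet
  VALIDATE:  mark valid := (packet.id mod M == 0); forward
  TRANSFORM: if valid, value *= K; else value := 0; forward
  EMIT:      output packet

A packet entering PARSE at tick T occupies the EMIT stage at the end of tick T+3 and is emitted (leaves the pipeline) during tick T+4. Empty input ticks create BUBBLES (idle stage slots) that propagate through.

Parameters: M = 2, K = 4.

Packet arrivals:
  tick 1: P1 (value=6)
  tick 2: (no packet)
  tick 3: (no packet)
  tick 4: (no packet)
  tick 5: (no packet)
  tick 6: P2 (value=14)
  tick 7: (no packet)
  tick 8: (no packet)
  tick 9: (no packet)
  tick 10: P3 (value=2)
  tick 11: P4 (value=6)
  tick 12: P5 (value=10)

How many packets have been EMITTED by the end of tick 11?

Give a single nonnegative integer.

Tick 1: [PARSE:P1(v=6,ok=F), VALIDATE:-, TRANSFORM:-, EMIT:-] out:-; in:P1
Tick 2: [PARSE:-, VALIDATE:P1(v=6,ok=F), TRANSFORM:-, EMIT:-] out:-; in:-
Tick 3: [PARSE:-, VALIDATE:-, TRANSFORM:P1(v=0,ok=F), EMIT:-] out:-; in:-
Tick 4: [PARSE:-, VALIDATE:-, TRANSFORM:-, EMIT:P1(v=0,ok=F)] out:-; in:-
Tick 5: [PARSE:-, VALIDATE:-, TRANSFORM:-, EMIT:-] out:P1(v=0); in:-
Tick 6: [PARSE:P2(v=14,ok=F), VALIDATE:-, TRANSFORM:-, EMIT:-] out:-; in:P2
Tick 7: [PARSE:-, VALIDATE:P2(v=14,ok=T), TRANSFORM:-, EMIT:-] out:-; in:-
Tick 8: [PARSE:-, VALIDATE:-, TRANSFORM:P2(v=56,ok=T), EMIT:-] out:-; in:-
Tick 9: [PARSE:-, VALIDATE:-, TRANSFORM:-, EMIT:P2(v=56,ok=T)] out:-; in:-
Tick 10: [PARSE:P3(v=2,ok=F), VALIDATE:-, TRANSFORM:-, EMIT:-] out:P2(v=56); in:P3
Tick 11: [PARSE:P4(v=6,ok=F), VALIDATE:P3(v=2,ok=F), TRANSFORM:-, EMIT:-] out:-; in:P4
Emitted by tick 11: ['P1', 'P2']

Answer: 2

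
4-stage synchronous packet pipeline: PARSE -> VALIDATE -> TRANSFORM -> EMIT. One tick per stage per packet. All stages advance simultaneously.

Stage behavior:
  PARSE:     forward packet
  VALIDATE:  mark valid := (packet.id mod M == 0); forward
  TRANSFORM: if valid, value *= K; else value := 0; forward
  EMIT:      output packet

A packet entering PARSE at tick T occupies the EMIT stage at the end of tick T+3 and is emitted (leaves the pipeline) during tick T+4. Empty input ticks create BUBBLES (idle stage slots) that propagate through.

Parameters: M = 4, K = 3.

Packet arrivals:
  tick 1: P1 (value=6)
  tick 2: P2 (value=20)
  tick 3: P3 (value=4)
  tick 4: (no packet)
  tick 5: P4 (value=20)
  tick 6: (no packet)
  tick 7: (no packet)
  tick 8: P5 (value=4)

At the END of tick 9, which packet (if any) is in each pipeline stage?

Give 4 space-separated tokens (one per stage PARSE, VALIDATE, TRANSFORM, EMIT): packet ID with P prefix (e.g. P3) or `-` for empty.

Tick 1: [PARSE:P1(v=6,ok=F), VALIDATE:-, TRANSFORM:-, EMIT:-] out:-; in:P1
Tick 2: [PARSE:P2(v=20,ok=F), VALIDATE:P1(v=6,ok=F), TRANSFORM:-, EMIT:-] out:-; in:P2
Tick 3: [PARSE:P3(v=4,ok=F), VALIDATE:P2(v=20,ok=F), TRANSFORM:P1(v=0,ok=F), EMIT:-] out:-; in:P3
Tick 4: [PARSE:-, VALIDATE:P3(v=4,ok=F), TRANSFORM:P2(v=0,ok=F), EMIT:P1(v=0,ok=F)] out:-; in:-
Tick 5: [PARSE:P4(v=20,ok=F), VALIDATE:-, TRANSFORM:P3(v=0,ok=F), EMIT:P2(v=0,ok=F)] out:P1(v=0); in:P4
Tick 6: [PARSE:-, VALIDATE:P4(v=20,ok=T), TRANSFORM:-, EMIT:P3(v=0,ok=F)] out:P2(v=0); in:-
Tick 7: [PARSE:-, VALIDATE:-, TRANSFORM:P4(v=60,ok=T), EMIT:-] out:P3(v=0); in:-
Tick 8: [PARSE:P5(v=4,ok=F), VALIDATE:-, TRANSFORM:-, EMIT:P4(v=60,ok=T)] out:-; in:P5
Tick 9: [PARSE:-, VALIDATE:P5(v=4,ok=F), TRANSFORM:-, EMIT:-] out:P4(v=60); in:-
At end of tick 9: ['-', 'P5', '-', '-']

Answer: - P5 - -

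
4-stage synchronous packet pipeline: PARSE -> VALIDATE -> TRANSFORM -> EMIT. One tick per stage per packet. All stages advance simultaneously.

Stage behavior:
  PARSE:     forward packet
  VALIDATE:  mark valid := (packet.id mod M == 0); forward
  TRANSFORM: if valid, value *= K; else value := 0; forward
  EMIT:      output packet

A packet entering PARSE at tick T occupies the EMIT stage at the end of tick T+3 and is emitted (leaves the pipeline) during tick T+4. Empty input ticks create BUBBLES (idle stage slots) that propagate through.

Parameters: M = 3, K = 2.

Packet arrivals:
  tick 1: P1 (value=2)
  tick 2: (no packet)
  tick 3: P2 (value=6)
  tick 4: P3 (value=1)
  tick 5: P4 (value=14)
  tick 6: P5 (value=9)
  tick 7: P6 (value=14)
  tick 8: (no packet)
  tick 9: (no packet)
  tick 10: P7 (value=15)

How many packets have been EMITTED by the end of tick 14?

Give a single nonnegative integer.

Tick 1: [PARSE:P1(v=2,ok=F), VALIDATE:-, TRANSFORM:-, EMIT:-] out:-; in:P1
Tick 2: [PARSE:-, VALIDATE:P1(v=2,ok=F), TRANSFORM:-, EMIT:-] out:-; in:-
Tick 3: [PARSE:P2(v=6,ok=F), VALIDATE:-, TRANSFORM:P1(v=0,ok=F), EMIT:-] out:-; in:P2
Tick 4: [PARSE:P3(v=1,ok=F), VALIDATE:P2(v=6,ok=F), TRANSFORM:-, EMIT:P1(v=0,ok=F)] out:-; in:P3
Tick 5: [PARSE:P4(v=14,ok=F), VALIDATE:P3(v=1,ok=T), TRANSFORM:P2(v=0,ok=F), EMIT:-] out:P1(v=0); in:P4
Tick 6: [PARSE:P5(v=9,ok=F), VALIDATE:P4(v=14,ok=F), TRANSFORM:P3(v=2,ok=T), EMIT:P2(v=0,ok=F)] out:-; in:P5
Tick 7: [PARSE:P6(v=14,ok=F), VALIDATE:P5(v=9,ok=F), TRANSFORM:P4(v=0,ok=F), EMIT:P3(v=2,ok=T)] out:P2(v=0); in:P6
Tick 8: [PARSE:-, VALIDATE:P6(v=14,ok=T), TRANSFORM:P5(v=0,ok=F), EMIT:P4(v=0,ok=F)] out:P3(v=2); in:-
Tick 9: [PARSE:-, VALIDATE:-, TRANSFORM:P6(v=28,ok=T), EMIT:P5(v=0,ok=F)] out:P4(v=0); in:-
Tick 10: [PARSE:P7(v=15,ok=F), VALIDATE:-, TRANSFORM:-, EMIT:P6(v=28,ok=T)] out:P5(v=0); in:P7
Tick 11: [PARSE:-, VALIDATE:P7(v=15,ok=F), TRANSFORM:-, EMIT:-] out:P6(v=28); in:-
Tick 12: [PARSE:-, VALIDATE:-, TRANSFORM:P7(v=0,ok=F), EMIT:-] out:-; in:-
Tick 13: [PARSE:-, VALIDATE:-, TRANSFORM:-, EMIT:P7(v=0,ok=F)] out:-; in:-
Tick 14: [PARSE:-, VALIDATE:-, TRANSFORM:-, EMIT:-] out:P7(v=0); in:-
Emitted by tick 14: ['P1', 'P2', 'P3', 'P4', 'P5', 'P6', 'P7']

Answer: 7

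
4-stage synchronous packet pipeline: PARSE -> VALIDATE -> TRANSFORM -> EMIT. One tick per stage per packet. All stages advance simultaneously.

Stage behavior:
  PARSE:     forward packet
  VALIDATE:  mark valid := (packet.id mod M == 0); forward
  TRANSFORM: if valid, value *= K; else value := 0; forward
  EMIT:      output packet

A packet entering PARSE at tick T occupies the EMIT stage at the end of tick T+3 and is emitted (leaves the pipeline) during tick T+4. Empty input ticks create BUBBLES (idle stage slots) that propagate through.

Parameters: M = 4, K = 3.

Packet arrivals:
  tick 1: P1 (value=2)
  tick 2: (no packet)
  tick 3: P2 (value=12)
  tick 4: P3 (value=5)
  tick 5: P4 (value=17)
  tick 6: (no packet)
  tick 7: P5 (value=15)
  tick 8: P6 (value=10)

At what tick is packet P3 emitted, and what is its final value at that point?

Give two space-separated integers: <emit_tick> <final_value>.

Answer: 8 0

Derivation:
Tick 1: [PARSE:P1(v=2,ok=F), VALIDATE:-, TRANSFORM:-, EMIT:-] out:-; in:P1
Tick 2: [PARSE:-, VALIDATE:P1(v=2,ok=F), TRANSFORM:-, EMIT:-] out:-; in:-
Tick 3: [PARSE:P2(v=12,ok=F), VALIDATE:-, TRANSFORM:P1(v=0,ok=F), EMIT:-] out:-; in:P2
Tick 4: [PARSE:P3(v=5,ok=F), VALIDATE:P2(v=12,ok=F), TRANSFORM:-, EMIT:P1(v=0,ok=F)] out:-; in:P3
Tick 5: [PARSE:P4(v=17,ok=F), VALIDATE:P3(v=5,ok=F), TRANSFORM:P2(v=0,ok=F), EMIT:-] out:P1(v=0); in:P4
Tick 6: [PARSE:-, VALIDATE:P4(v=17,ok=T), TRANSFORM:P3(v=0,ok=F), EMIT:P2(v=0,ok=F)] out:-; in:-
Tick 7: [PARSE:P5(v=15,ok=F), VALIDATE:-, TRANSFORM:P4(v=51,ok=T), EMIT:P3(v=0,ok=F)] out:P2(v=0); in:P5
Tick 8: [PARSE:P6(v=10,ok=F), VALIDATE:P5(v=15,ok=F), TRANSFORM:-, EMIT:P4(v=51,ok=T)] out:P3(v=0); in:P6
Tick 9: [PARSE:-, VALIDATE:P6(v=10,ok=F), TRANSFORM:P5(v=0,ok=F), EMIT:-] out:P4(v=51); in:-
Tick 10: [PARSE:-, VALIDATE:-, TRANSFORM:P6(v=0,ok=F), EMIT:P5(v=0,ok=F)] out:-; in:-
Tick 11: [PARSE:-, VALIDATE:-, TRANSFORM:-, EMIT:P6(v=0,ok=F)] out:P5(v=0); in:-
Tick 12: [PARSE:-, VALIDATE:-, TRANSFORM:-, EMIT:-] out:P6(v=0); in:-
P3: arrives tick 4, valid=False (id=3, id%4=3), emit tick 8, final value 0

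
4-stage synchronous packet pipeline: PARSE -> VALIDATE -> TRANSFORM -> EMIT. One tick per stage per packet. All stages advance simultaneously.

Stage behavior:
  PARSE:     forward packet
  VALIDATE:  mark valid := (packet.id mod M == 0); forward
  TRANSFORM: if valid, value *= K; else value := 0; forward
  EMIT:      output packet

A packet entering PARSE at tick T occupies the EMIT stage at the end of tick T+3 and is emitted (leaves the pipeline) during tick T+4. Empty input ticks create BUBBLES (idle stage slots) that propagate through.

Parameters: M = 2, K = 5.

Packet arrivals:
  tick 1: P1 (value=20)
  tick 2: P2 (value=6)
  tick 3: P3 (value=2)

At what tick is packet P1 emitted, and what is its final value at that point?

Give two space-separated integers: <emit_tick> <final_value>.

Answer: 5 0

Derivation:
Tick 1: [PARSE:P1(v=20,ok=F), VALIDATE:-, TRANSFORM:-, EMIT:-] out:-; in:P1
Tick 2: [PARSE:P2(v=6,ok=F), VALIDATE:P1(v=20,ok=F), TRANSFORM:-, EMIT:-] out:-; in:P2
Tick 3: [PARSE:P3(v=2,ok=F), VALIDATE:P2(v=6,ok=T), TRANSFORM:P1(v=0,ok=F), EMIT:-] out:-; in:P3
Tick 4: [PARSE:-, VALIDATE:P3(v=2,ok=F), TRANSFORM:P2(v=30,ok=T), EMIT:P1(v=0,ok=F)] out:-; in:-
Tick 5: [PARSE:-, VALIDATE:-, TRANSFORM:P3(v=0,ok=F), EMIT:P2(v=30,ok=T)] out:P1(v=0); in:-
Tick 6: [PARSE:-, VALIDATE:-, TRANSFORM:-, EMIT:P3(v=0,ok=F)] out:P2(v=30); in:-
Tick 7: [PARSE:-, VALIDATE:-, TRANSFORM:-, EMIT:-] out:P3(v=0); in:-
P1: arrives tick 1, valid=False (id=1, id%2=1), emit tick 5, final value 0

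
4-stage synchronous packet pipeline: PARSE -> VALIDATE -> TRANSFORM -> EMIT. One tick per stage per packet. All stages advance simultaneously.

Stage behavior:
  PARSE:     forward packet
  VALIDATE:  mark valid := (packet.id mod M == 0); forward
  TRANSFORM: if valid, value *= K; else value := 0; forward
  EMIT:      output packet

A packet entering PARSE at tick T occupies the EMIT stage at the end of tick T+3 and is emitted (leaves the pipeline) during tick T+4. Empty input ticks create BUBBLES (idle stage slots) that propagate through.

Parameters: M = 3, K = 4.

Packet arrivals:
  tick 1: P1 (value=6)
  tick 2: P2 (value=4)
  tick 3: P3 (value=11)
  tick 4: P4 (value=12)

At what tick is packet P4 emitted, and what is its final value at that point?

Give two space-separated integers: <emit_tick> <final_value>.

Answer: 8 0

Derivation:
Tick 1: [PARSE:P1(v=6,ok=F), VALIDATE:-, TRANSFORM:-, EMIT:-] out:-; in:P1
Tick 2: [PARSE:P2(v=4,ok=F), VALIDATE:P1(v=6,ok=F), TRANSFORM:-, EMIT:-] out:-; in:P2
Tick 3: [PARSE:P3(v=11,ok=F), VALIDATE:P2(v=4,ok=F), TRANSFORM:P1(v=0,ok=F), EMIT:-] out:-; in:P3
Tick 4: [PARSE:P4(v=12,ok=F), VALIDATE:P3(v=11,ok=T), TRANSFORM:P2(v=0,ok=F), EMIT:P1(v=0,ok=F)] out:-; in:P4
Tick 5: [PARSE:-, VALIDATE:P4(v=12,ok=F), TRANSFORM:P3(v=44,ok=T), EMIT:P2(v=0,ok=F)] out:P1(v=0); in:-
Tick 6: [PARSE:-, VALIDATE:-, TRANSFORM:P4(v=0,ok=F), EMIT:P3(v=44,ok=T)] out:P2(v=0); in:-
Tick 7: [PARSE:-, VALIDATE:-, TRANSFORM:-, EMIT:P4(v=0,ok=F)] out:P3(v=44); in:-
Tick 8: [PARSE:-, VALIDATE:-, TRANSFORM:-, EMIT:-] out:P4(v=0); in:-
P4: arrives tick 4, valid=False (id=4, id%3=1), emit tick 8, final value 0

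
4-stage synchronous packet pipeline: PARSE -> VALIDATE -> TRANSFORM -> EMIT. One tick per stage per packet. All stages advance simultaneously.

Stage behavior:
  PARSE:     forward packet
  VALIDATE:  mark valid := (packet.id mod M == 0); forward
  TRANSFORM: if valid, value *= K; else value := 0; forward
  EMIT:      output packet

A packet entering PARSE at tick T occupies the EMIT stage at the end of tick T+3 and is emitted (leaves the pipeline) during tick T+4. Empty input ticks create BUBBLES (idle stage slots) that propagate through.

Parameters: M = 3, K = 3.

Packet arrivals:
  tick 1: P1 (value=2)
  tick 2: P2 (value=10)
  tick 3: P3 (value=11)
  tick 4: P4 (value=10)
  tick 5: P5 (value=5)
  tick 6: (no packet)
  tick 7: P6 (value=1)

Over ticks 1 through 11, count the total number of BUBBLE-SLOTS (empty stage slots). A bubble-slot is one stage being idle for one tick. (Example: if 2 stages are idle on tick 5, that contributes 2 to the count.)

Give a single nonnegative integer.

Tick 1: [PARSE:P1(v=2,ok=F), VALIDATE:-, TRANSFORM:-, EMIT:-] out:-; bubbles=3
Tick 2: [PARSE:P2(v=10,ok=F), VALIDATE:P1(v=2,ok=F), TRANSFORM:-, EMIT:-] out:-; bubbles=2
Tick 3: [PARSE:P3(v=11,ok=F), VALIDATE:P2(v=10,ok=F), TRANSFORM:P1(v=0,ok=F), EMIT:-] out:-; bubbles=1
Tick 4: [PARSE:P4(v=10,ok=F), VALIDATE:P3(v=11,ok=T), TRANSFORM:P2(v=0,ok=F), EMIT:P1(v=0,ok=F)] out:-; bubbles=0
Tick 5: [PARSE:P5(v=5,ok=F), VALIDATE:P4(v=10,ok=F), TRANSFORM:P3(v=33,ok=T), EMIT:P2(v=0,ok=F)] out:P1(v=0); bubbles=0
Tick 6: [PARSE:-, VALIDATE:P5(v=5,ok=F), TRANSFORM:P4(v=0,ok=F), EMIT:P3(v=33,ok=T)] out:P2(v=0); bubbles=1
Tick 7: [PARSE:P6(v=1,ok=F), VALIDATE:-, TRANSFORM:P5(v=0,ok=F), EMIT:P4(v=0,ok=F)] out:P3(v=33); bubbles=1
Tick 8: [PARSE:-, VALIDATE:P6(v=1,ok=T), TRANSFORM:-, EMIT:P5(v=0,ok=F)] out:P4(v=0); bubbles=2
Tick 9: [PARSE:-, VALIDATE:-, TRANSFORM:P6(v=3,ok=T), EMIT:-] out:P5(v=0); bubbles=3
Tick 10: [PARSE:-, VALIDATE:-, TRANSFORM:-, EMIT:P6(v=3,ok=T)] out:-; bubbles=3
Tick 11: [PARSE:-, VALIDATE:-, TRANSFORM:-, EMIT:-] out:P6(v=3); bubbles=4
Total bubble-slots: 20

Answer: 20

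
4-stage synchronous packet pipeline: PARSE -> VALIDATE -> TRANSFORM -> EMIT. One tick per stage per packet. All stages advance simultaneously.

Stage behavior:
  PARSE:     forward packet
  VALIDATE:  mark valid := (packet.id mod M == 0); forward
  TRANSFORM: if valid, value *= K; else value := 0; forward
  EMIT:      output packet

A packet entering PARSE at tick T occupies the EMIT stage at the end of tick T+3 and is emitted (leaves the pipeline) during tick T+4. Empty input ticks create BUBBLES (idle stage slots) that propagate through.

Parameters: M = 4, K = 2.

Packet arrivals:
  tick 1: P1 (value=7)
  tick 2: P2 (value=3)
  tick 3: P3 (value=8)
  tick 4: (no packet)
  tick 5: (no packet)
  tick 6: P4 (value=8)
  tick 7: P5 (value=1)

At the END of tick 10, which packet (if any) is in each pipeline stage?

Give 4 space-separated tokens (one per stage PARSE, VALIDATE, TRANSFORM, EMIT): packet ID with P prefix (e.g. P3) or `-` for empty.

Tick 1: [PARSE:P1(v=7,ok=F), VALIDATE:-, TRANSFORM:-, EMIT:-] out:-; in:P1
Tick 2: [PARSE:P2(v=3,ok=F), VALIDATE:P1(v=7,ok=F), TRANSFORM:-, EMIT:-] out:-; in:P2
Tick 3: [PARSE:P3(v=8,ok=F), VALIDATE:P2(v=3,ok=F), TRANSFORM:P1(v=0,ok=F), EMIT:-] out:-; in:P3
Tick 4: [PARSE:-, VALIDATE:P3(v=8,ok=F), TRANSFORM:P2(v=0,ok=F), EMIT:P1(v=0,ok=F)] out:-; in:-
Tick 5: [PARSE:-, VALIDATE:-, TRANSFORM:P3(v=0,ok=F), EMIT:P2(v=0,ok=F)] out:P1(v=0); in:-
Tick 6: [PARSE:P4(v=8,ok=F), VALIDATE:-, TRANSFORM:-, EMIT:P3(v=0,ok=F)] out:P2(v=0); in:P4
Tick 7: [PARSE:P5(v=1,ok=F), VALIDATE:P4(v=8,ok=T), TRANSFORM:-, EMIT:-] out:P3(v=0); in:P5
Tick 8: [PARSE:-, VALIDATE:P5(v=1,ok=F), TRANSFORM:P4(v=16,ok=T), EMIT:-] out:-; in:-
Tick 9: [PARSE:-, VALIDATE:-, TRANSFORM:P5(v=0,ok=F), EMIT:P4(v=16,ok=T)] out:-; in:-
Tick 10: [PARSE:-, VALIDATE:-, TRANSFORM:-, EMIT:P5(v=0,ok=F)] out:P4(v=16); in:-
At end of tick 10: ['-', '-', '-', 'P5']

Answer: - - - P5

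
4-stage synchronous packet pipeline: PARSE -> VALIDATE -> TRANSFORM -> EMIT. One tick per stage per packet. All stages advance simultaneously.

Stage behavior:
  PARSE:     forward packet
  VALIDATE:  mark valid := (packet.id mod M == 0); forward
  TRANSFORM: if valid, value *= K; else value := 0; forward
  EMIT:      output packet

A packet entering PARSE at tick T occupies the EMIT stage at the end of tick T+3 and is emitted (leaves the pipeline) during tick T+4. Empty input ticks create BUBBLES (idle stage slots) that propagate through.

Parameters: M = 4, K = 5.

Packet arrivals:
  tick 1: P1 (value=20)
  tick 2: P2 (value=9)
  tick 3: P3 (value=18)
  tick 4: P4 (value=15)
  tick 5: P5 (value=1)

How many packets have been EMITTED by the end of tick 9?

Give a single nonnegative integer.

Answer: 5

Derivation:
Tick 1: [PARSE:P1(v=20,ok=F), VALIDATE:-, TRANSFORM:-, EMIT:-] out:-; in:P1
Tick 2: [PARSE:P2(v=9,ok=F), VALIDATE:P1(v=20,ok=F), TRANSFORM:-, EMIT:-] out:-; in:P2
Tick 3: [PARSE:P3(v=18,ok=F), VALIDATE:P2(v=9,ok=F), TRANSFORM:P1(v=0,ok=F), EMIT:-] out:-; in:P3
Tick 4: [PARSE:P4(v=15,ok=F), VALIDATE:P3(v=18,ok=F), TRANSFORM:P2(v=0,ok=F), EMIT:P1(v=0,ok=F)] out:-; in:P4
Tick 5: [PARSE:P5(v=1,ok=F), VALIDATE:P4(v=15,ok=T), TRANSFORM:P3(v=0,ok=F), EMIT:P2(v=0,ok=F)] out:P1(v=0); in:P5
Tick 6: [PARSE:-, VALIDATE:P5(v=1,ok=F), TRANSFORM:P4(v=75,ok=T), EMIT:P3(v=0,ok=F)] out:P2(v=0); in:-
Tick 7: [PARSE:-, VALIDATE:-, TRANSFORM:P5(v=0,ok=F), EMIT:P4(v=75,ok=T)] out:P3(v=0); in:-
Tick 8: [PARSE:-, VALIDATE:-, TRANSFORM:-, EMIT:P5(v=0,ok=F)] out:P4(v=75); in:-
Tick 9: [PARSE:-, VALIDATE:-, TRANSFORM:-, EMIT:-] out:P5(v=0); in:-
Emitted by tick 9: ['P1', 'P2', 'P3', 'P4', 'P5']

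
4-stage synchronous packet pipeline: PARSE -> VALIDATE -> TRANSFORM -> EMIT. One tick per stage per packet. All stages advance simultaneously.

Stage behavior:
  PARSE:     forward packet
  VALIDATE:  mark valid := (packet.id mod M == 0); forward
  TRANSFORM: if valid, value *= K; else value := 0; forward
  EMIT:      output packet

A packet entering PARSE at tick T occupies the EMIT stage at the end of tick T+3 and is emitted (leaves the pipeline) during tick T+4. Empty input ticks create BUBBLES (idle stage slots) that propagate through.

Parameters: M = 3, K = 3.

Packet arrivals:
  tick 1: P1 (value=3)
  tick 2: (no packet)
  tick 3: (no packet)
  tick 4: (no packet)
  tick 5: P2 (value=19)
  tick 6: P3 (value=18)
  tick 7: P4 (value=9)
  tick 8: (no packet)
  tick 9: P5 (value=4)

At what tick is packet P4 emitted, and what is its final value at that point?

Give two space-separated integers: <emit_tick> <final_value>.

Tick 1: [PARSE:P1(v=3,ok=F), VALIDATE:-, TRANSFORM:-, EMIT:-] out:-; in:P1
Tick 2: [PARSE:-, VALIDATE:P1(v=3,ok=F), TRANSFORM:-, EMIT:-] out:-; in:-
Tick 3: [PARSE:-, VALIDATE:-, TRANSFORM:P1(v=0,ok=F), EMIT:-] out:-; in:-
Tick 4: [PARSE:-, VALIDATE:-, TRANSFORM:-, EMIT:P1(v=0,ok=F)] out:-; in:-
Tick 5: [PARSE:P2(v=19,ok=F), VALIDATE:-, TRANSFORM:-, EMIT:-] out:P1(v=0); in:P2
Tick 6: [PARSE:P3(v=18,ok=F), VALIDATE:P2(v=19,ok=F), TRANSFORM:-, EMIT:-] out:-; in:P3
Tick 7: [PARSE:P4(v=9,ok=F), VALIDATE:P3(v=18,ok=T), TRANSFORM:P2(v=0,ok=F), EMIT:-] out:-; in:P4
Tick 8: [PARSE:-, VALIDATE:P4(v=9,ok=F), TRANSFORM:P3(v=54,ok=T), EMIT:P2(v=0,ok=F)] out:-; in:-
Tick 9: [PARSE:P5(v=4,ok=F), VALIDATE:-, TRANSFORM:P4(v=0,ok=F), EMIT:P3(v=54,ok=T)] out:P2(v=0); in:P5
Tick 10: [PARSE:-, VALIDATE:P5(v=4,ok=F), TRANSFORM:-, EMIT:P4(v=0,ok=F)] out:P3(v=54); in:-
Tick 11: [PARSE:-, VALIDATE:-, TRANSFORM:P5(v=0,ok=F), EMIT:-] out:P4(v=0); in:-
Tick 12: [PARSE:-, VALIDATE:-, TRANSFORM:-, EMIT:P5(v=0,ok=F)] out:-; in:-
Tick 13: [PARSE:-, VALIDATE:-, TRANSFORM:-, EMIT:-] out:P5(v=0); in:-
P4: arrives tick 7, valid=False (id=4, id%3=1), emit tick 11, final value 0

Answer: 11 0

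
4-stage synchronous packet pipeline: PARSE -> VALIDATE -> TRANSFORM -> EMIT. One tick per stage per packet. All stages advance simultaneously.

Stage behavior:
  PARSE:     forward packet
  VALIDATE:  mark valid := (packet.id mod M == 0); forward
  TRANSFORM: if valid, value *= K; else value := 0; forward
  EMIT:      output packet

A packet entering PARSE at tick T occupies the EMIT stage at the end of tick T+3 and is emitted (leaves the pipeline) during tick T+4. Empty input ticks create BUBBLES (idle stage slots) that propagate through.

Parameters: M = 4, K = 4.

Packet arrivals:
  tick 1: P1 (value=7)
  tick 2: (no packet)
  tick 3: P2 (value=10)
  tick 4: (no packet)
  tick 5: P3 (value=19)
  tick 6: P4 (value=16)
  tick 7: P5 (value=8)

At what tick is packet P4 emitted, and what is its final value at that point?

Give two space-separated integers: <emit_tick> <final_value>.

Tick 1: [PARSE:P1(v=7,ok=F), VALIDATE:-, TRANSFORM:-, EMIT:-] out:-; in:P1
Tick 2: [PARSE:-, VALIDATE:P1(v=7,ok=F), TRANSFORM:-, EMIT:-] out:-; in:-
Tick 3: [PARSE:P2(v=10,ok=F), VALIDATE:-, TRANSFORM:P1(v=0,ok=F), EMIT:-] out:-; in:P2
Tick 4: [PARSE:-, VALIDATE:P2(v=10,ok=F), TRANSFORM:-, EMIT:P1(v=0,ok=F)] out:-; in:-
Tick 5: [PARSE:P3(v=19,ok=F), VALIDATE:-, TRANSFORM:P2(v=0,ok=F), EMIT:-] out:P1(v=0); in:P3
Tick 6: [PARSE:P4(v=16,ok=F), VALIDATE:P3(v=19,ok=F), TRANSFORM:-, EMIT:P2(v=0,ok=F)] out:-; in:P4
Tick 7: [PARSE:P5(v=8,ok=F), VALIDATE:P4(v=16,ok=T), TRANSFORM:P3(v=0,ok=F), EMIT:-] out:P2(v=0); in:P5
Tick 8: [PARSE:-, VALIDATE:P5(v=8,ok=F), TRANSFORM:P4(v=64,ok=T), EMIT:P3(v=0,ok=F)] out:-; in:-
Tick 9: [PARSE:-, VALIDATE:-, TRANSFORM:P5(v=0,ok=F), EMIT:P4(v=64,ok=T)] out:P3(v=0); in:-
Tick 10: [PARSE:-, VALIDATE:-, TRANSFORM:-, EMIT:P5(v=0,ok=F)] out:P4(v=64); in:-
Tick 11: [PARSE:-, VALIDATE:-, TRANSFORM:-, EMIT:-] out:P5(v=0); in:-
P4: arrives tick 6, valid=True (id=4, id%4=0), emit tick 10, final value 64

Answer: 10 64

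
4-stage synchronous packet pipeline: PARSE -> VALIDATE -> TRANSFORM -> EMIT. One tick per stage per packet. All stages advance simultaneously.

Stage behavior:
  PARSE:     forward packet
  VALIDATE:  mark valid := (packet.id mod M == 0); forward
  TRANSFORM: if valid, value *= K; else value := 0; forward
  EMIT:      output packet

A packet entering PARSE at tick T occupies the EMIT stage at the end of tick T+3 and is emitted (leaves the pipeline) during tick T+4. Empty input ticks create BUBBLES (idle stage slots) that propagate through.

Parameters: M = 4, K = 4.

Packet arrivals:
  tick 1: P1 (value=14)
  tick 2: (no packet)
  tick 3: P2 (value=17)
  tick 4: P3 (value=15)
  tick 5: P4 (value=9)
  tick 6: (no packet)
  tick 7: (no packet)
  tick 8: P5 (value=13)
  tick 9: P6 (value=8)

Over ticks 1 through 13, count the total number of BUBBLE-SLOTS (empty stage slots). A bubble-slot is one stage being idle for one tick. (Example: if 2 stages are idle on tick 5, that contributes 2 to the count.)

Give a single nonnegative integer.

Answer: 28

Derivation:
Tick 1: [PARSE:P1(v=14,ok=F), VALIDATE:-, TRANSFORM:-, EMIT:-] out:-; bubbles=3
Tick 2: [PARSE:-, VALIDATE:P1(v=14,ok=F), TRANSFORM:-, EMIT:-] out:-; bubbles=3
Tick 3: [PARSE:P2(v=17,ok=F), VALIDATE:-, TRANSFORM:P1(v=0,ok=F), EMIT:-] out:-; bubbles=2
Tick 4: [PARSE:P3(v=15,ok=F), VALIDATE:P2(v=17,ok=F), TRANSFORM:-, EMIT:P1(v=0,ok=F)] out:-; bubbles=1
Tick 5: [PARSE:P4(v=9,ok=F), VALIDATE:P3(v=15,ok=F), TRANSFORM:P2(v=0,ok=F), EMIT:-] out:P1(v=0); bubbles=1
Tick 6: [PARSE:-, VALIDATE:P4(v=9,ok=T), TRANSFORM:P3(v=0,ok=F), EMIT:P2(v=0,ok=F)] out:-; bubbles=1
Tick 7: [PARSE:-, VALIDATE:-, TRANSFORM:P4(v=36,ok=T), EMIT:P3(v=0,ok=F)] out:P2(v=0); bubbles=2
Tick 8: [PARSE:P5(v=13,ok=F), VALIDATE:-, TRANSFORM:-, EMIT:P4(v=36,ok=T)] out:P3(v=0); bubbles=2
Tick 9: [PARSE:P6(v=8,ok=F), VALIDATE:P5(v=13,ok=F), TRANSFORM:-, EMIT:-] out:P4(v=36); bubbles=2
Tick 10: [PARSE:-, VALIDATE:P6(v=8,ok=F), TRANSFORM:P5(v=0,ok=F), EMIT:-] out:-; bubbles=2
Tick 11: [PARSE:-, VALIDATE:-, TRANSFORM:P6(v=0,ok=F), EMIT:P5(v=0,ok=F)] out:-; bubbles=2
Tick 12: [PARSE:-, VALIDATE:-, TRANSFORM:-, EMIT:P6(v=0,ok=F)] out:P5(v=0); bubbles=3
Tick 13: [PARSE:-, VALIDATE:-, TRANSFORM:-, EMIT:-] out:P6(v=0); bubbles=4
Total bubble-slots: 28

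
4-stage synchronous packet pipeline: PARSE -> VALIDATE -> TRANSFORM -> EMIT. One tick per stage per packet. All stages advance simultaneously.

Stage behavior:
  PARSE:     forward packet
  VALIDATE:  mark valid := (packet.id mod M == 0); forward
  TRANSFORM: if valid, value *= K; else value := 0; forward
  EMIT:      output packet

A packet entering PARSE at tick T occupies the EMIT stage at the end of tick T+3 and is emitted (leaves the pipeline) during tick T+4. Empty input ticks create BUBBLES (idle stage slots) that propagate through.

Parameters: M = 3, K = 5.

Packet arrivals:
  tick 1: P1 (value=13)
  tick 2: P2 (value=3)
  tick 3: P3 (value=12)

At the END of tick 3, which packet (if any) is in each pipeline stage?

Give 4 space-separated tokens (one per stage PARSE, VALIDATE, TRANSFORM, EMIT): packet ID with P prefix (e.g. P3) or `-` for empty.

Tick 1: [PARSE:P1(v=13,ok=F), VALIDATE:-, TRANSFORM:-, EMIT:-] out:-; in:P1
Tick 2: [PARSE:P2(v=3,ok=F), VALIDATE:P1(v=13,ok=F), TRANSFORM:-, EMIT:-] out:-; in:P2
Tick 3: [PARSE:P3(v=12,ok=F), VALIDATE:P2(v=3,ok=F), TRANSFORM:P1(v=0,ok=F), EMIT:-] out:-; in:P3
At end of tick 3: ['P3', 'P2', 'P1', '-']

Answer: P3 P2 P1 -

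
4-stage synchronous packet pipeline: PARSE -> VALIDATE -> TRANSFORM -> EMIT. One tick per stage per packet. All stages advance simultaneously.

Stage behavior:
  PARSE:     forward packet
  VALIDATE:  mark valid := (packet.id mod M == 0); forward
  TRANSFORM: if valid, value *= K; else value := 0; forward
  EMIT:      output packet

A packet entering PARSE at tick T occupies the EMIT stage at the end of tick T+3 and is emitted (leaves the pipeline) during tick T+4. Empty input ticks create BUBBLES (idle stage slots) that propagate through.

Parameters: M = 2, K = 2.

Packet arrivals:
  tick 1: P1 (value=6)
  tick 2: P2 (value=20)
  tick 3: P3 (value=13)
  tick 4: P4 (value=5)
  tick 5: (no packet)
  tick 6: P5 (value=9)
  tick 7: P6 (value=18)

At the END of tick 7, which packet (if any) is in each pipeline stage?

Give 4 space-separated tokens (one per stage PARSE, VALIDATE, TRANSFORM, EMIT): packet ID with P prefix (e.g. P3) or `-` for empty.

Tick 1: [PARSE:P1(v=6,ok=F), VALIDATE:-, TRANSFORM:-, EMIT:-] out:-; in:P1
Tick 2: [PARSE:P2(v=20,ok=F), VALIDATE:P1(v=6,ok=F), TRANSFORM:-, EMIT:-] out:-; in:P2
Tick 3: [PARSE:P3(v=13,ok=F), VALIDATE:P2(v=20,ok=T), TRANSFORM:P1(v=0,ok=F), EMIT:-] out:-; in:P3
Tick 4: [PARSE:P4(v=5,ok=F), VALIDATE:P3(v=13,ok=F), TRANSFORM:P2(v=40,ok=T), EMIT:P1(v=0,ok=F)] out:-; in:P4
Tick 5: [PARSE:-, VALIDATE:P4(v=5,ok=T), TRANSFORM:P3(v=0,ok=F), EMIT:P2(v=40,ok=T)] out:P1(v=0); in:-
Tick 6: [PARSE:P5(v=9,ok=F), VALIDATE:-, TRANSFORM:P4(v=10,ok=T), EMIT:P3(v=0,ok=F)] out:P2(v=40); in:P5
Tick 7: [PARSE:P6(v=18,ok=F), VALIDATE:P5(v=9,ok=F), TRANSFORM:-, EMIT:P4(v=10,ok=T)] out:P3(v=0); in:P6
At end of tick 7: ['P6', 'P5', '-', 'P4']

Answer: P6 P5 - P4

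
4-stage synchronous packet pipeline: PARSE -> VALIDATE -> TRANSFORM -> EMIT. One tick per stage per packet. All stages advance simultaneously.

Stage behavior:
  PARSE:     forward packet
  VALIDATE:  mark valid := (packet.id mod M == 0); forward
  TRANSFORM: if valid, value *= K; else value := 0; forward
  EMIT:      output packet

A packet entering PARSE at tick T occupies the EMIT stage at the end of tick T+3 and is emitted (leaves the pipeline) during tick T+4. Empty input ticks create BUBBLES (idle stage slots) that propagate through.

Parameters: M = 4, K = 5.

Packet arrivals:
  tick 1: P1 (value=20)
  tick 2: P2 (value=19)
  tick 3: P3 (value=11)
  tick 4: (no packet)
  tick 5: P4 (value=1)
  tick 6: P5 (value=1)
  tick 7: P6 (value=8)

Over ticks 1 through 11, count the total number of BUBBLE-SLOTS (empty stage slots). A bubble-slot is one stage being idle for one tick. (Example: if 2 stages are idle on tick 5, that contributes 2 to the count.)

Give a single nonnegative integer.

Answer: 20

Derivation:
Tick 1: [PARSE:P1(v=20,ok=F), VALIDATE:-, TRANSFORM:-, EMIT:-] out:-; bubbles=3
Tick 2: [PARSE:P2(v=19,ok=F), VALIDATE:P1(v=20,ok=F), TRANSFORM:-, EMIT:-] out:-; bubbles=2
Tick 3: [PARSE:P3(v=11,ok=F), VALIDATE:P2(v=19,ok=F), TRANSFORM:P1(v=0,ok=F), EMIT:-] out:-; bubbles=1
Tick 4: [PARSE:-, VALIDATE:P3(v=11,ok=F), TRANSFORM:P2(v=0,ok=F), EMIT:P1(v=0,ok=F)] out:-; bubbles=1
Tick 5: [PARSE:P4(v=1,ok=F), VALIDATE:-, TRANSFORM:P3(v=0,ok=F), EMIT:P2(v=0,ok=F)] out:P1(v=0); bubbles=1
Tick 6: [PARSE:P5(v=1,ok=F), VALIDATE:P4(v=1,ok=T), TRANSFORM:-, EMIT:P3(v=0,ok=F)] out:P2(v=0); bubbles=1
Tick 7: [PARSE:P6(v=8,ok=F), VALIDATE:P5(v=1,ok=F), TRANSFORM:P4(v=5,ok=T), EMIT:-] out:P3(v=0); bubbles=1
Tick 8: [PARSE:-, VALIDATE:P6(v=8,ok=F), TRANSFORM:P5(v=0,ok=F), EMIT:P4(v=5,ok=T)] out:-; bubbles=1
Tick 9: [PARSE:-, VALIDATE:-, TRANSFORM:P6(v=0,ok=F), EMIT:P5(v=0,ok=F)] out:P4(v=5); bubbles=2
Tick 10: [PARSE:-, VALIDATE:-, TRANSFORM:-, EMIT:P6(v=0,ok=F)] out:P5(v=0); bubbles=3
Tick 11: [PARSE:-, VALIDATE:-, TRANSFORM:-, EMIT:-] out:P6(v=0); bubbles=4
Total bubble-slots: 20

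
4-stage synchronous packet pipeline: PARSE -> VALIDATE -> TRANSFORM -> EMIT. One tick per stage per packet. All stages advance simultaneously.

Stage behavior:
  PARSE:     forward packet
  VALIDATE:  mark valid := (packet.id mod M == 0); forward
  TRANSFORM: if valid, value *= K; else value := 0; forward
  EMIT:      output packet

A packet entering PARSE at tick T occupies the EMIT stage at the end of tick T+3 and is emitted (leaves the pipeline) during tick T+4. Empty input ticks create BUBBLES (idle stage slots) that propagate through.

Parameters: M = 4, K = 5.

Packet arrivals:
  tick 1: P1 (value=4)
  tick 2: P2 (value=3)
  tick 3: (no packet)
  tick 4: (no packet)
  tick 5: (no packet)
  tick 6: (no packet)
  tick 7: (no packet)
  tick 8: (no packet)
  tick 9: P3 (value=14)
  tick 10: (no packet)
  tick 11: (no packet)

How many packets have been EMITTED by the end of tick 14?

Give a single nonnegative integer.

Tick 1: [PARSE:P1(v=4,ok=F), VALIDATE:-, TRANSFORM:-, EMIT:-] out:-; in:P1
Tick 2: [PARSE:P2(v=3,ok=F), VALIDATE:P1(v=4,ok=F), TRANSFORM:-, EMIT:-] out:-; in:P2
Tick 3: [PARSE:-, VALIDATE:P2(v=3,ok=F), TRANSFORM:P1(v=0,ok=F), EMIT:-] out:-; in:-
Tick 4: [PARSE:-, VALIDATE:-, TRANSFORM:P2(v=0,ok=F), EMIT:P1(v=0,ok=F)] out:-; in:-
Tick 5: [PARSE:-, VALIDATE:-, TRANSFORM:-, EMIT:P2(v=0,ok=F)] out:P1(v=0); in:-
Tick 6: [PARSE:-, VALIDATE:-, TRANSFORM:-, EMIT:-] out:P2(v=0); in:-
Tick 7: [PARSE:-, VALIDATE:-, TRANSFORM:-, EMIT:-] out:-; in:-
Tick 8: [PARSE:-, VALIDATE:-, TRANSFORM:-, EMIT:-] out:-; in:-
Tick 9: [PARSE:P3(v=14,ok=F), VALIDATE:-, TRANSFORM:-, EMIT:-] out:-; in:P3
Tick 10: [PARSE:-, VALIDATE:P3(v=14,ok=F), TRANSFORM:-, EMIT:-] out:-; in:-
Tick 11: [PARSE:-, VALIDATE:-, TRANSFORM:P3(v=0,ok=F), EMIT:-] out:-; in:-
Tick 12: [PARSE:-, VALIDATE:-, TRANSFORM:-, EMIT:P3(v=0,ok=F)] out:-; in:-
Tick 13: [PARSE:-, VALIDATE:-, TRANSFORM:-, EMIT:-] out:P3(v=0); in:-
Tick 14: [PARSE:-, VALIDATE:-, TRANSFORM:-, EMIT:-] out:-; in:-
Emitted by tick 14: ['P1', 'P2', 'P3']

Answer: 3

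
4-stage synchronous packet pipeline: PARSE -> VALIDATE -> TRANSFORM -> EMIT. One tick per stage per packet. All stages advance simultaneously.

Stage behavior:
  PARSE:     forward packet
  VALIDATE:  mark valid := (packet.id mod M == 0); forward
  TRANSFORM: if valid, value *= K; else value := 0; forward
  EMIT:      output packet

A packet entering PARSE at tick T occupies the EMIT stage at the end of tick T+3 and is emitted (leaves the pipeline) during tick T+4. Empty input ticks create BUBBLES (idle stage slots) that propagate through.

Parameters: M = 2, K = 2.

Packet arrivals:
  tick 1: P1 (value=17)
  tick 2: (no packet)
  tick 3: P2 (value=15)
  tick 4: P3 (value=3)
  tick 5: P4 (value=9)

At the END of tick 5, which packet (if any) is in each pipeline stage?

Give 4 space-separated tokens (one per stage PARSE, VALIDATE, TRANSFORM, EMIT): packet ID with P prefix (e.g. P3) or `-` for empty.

Tick 1: [PARSE:P1(v=17,ok=F), VALIDATE:-, TRANSFORM:-, EMIT:-] out:-; in:P1
Tick 2: [PARSE:-, VALIDATE:P1(v=17,ok=F), TRANSFORM:-, EMIT:-] out:-; in:-
Tick 3: [PARSE:P2(v=15,ok=F), VALIDATE:-, TRANSFORM:P1(v=0,ok=F), EMIT:-] out:-; in:P2
Tick 4: [PARSE:P3(v=3,ok=F), VALIDATE:P2(v=15,ok=T), TRANSFORM:-, EMIT:P1(v=0,ok=F)] out:-; in:P3
Tick 5: [PARSE:P4(v=9,ok=F), VALIDATE:P3(v=3,ok=F), TRANSFORM:P2(v=30,ok=T), EMIT:-] out:P1(v=0); in:P4
At end of tick 5: ['P4', 'P3', 'P2', '-']

Answer: P4 P3 P2 -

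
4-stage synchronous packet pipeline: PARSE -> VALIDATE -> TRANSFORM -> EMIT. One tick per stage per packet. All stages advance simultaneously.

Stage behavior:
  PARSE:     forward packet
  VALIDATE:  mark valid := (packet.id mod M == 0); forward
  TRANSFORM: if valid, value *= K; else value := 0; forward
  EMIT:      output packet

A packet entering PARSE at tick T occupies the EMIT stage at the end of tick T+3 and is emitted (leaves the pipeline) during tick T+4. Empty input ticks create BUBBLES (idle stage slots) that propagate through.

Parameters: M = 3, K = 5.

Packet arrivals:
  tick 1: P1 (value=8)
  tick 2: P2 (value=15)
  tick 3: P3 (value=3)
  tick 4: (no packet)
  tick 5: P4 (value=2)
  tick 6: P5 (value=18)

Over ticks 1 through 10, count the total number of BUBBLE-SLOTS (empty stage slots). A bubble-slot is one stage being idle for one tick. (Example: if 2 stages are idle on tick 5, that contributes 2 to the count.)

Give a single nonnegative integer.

Tick 1: [PARSE:P1(v=8,ok=F), VALIDATE:-, TRANSFORM:-, EMIT:-] out:-; bubbles=3
Tick 2: [PARSE:P2(v=15,ok=F), VALIDATE:P1(v=8,ok=F), TRANSFORM:-, EMIT:-] out:-; bubbles=2
Tick 3: [PARSE:P3(v=3,ok=F), VALIDATE:P2(v=15,ok=F), TRANSFORM:P1(v=0,ok=F), EMIT:-] out:-; bubbles=1
Tick 4: [PARSE:-, VALIDATE:P3(v=3,ok=T), TRANSFORM:P2(v=0,ok=F), EMIT:P1(v=0,ok=F)] out:-; bubbles=1
Tick 5: [PARSE:P4(v=2,ok=F), VALIDATE:-, TRANSFORM:P3(v=15,ok=T), EMIT:P2(v=0,ok=F)] out:P1(v=0); bubbles=1
Tick 6: [PARSE:P5(v=18,ok=F), VALIDATE:P4(v=2,ok=F), TRANSFORM:-, EMIT:P3(v=15,ok=T)] out:P2(v=0); bubbles=1
Tick 7: [PARSE:-, VALIDATE:P5(v=18,ok=F), TRANSFORM:P4(v=0,ok=F), EMIT:-] out:P3(v=15); bubbles=2
Tick 8: [PARSE:-, VALIDATE:-, TRANSFORM:P5(v=0,ok=F), EMIT:P4(v=0,ok=F)] out:-; bubbles=2
Tick 9: [PARSE:-, VALIDATE:-, TRANSFORM:-, EMIT:P5(v=0,ok=F)] out:P4(v=0); bubbles=3
Tick 10: [PARSE:-, VALIDATE:-, TRANSFORM:-, EMIT:-] out:P5(v=0); bubbles=4
Total bubble-slots: 20

Answer: 20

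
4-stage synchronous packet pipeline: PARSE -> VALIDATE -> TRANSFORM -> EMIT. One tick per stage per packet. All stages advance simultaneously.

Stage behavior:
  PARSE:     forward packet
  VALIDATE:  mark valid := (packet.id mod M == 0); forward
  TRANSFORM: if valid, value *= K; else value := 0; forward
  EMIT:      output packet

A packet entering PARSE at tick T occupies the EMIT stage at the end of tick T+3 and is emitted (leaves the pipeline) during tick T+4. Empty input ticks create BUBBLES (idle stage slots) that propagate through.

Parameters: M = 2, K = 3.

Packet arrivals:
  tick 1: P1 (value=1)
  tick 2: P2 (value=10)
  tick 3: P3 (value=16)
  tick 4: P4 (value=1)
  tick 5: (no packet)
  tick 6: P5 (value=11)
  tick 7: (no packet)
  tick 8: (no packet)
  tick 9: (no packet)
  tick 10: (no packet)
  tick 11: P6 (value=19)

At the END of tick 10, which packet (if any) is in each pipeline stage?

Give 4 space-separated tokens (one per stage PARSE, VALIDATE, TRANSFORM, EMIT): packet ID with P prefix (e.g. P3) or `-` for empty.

Tick 1: [PARSE:P1(v=1,ok=F), VALIDATE:-, TRANSFORM:-, EMIT:-] out:-; in:P1
Tick 2: [PARSE:P2(v=10,ok=F), VALIDATE:P1(v=1,ok=F), TRANSFORM:-, EMIT:-] out:-; in:P2
Tick 3: [PARSE:P3(v=16,ok=F), VALIDATE:P2(v=10,ok=T), TRANSFORM:P1(v=0,ok=F), EMIT:-] out:-; in:P3
Tick 4: [PARSE:P4(v=1,ok=F), VALIDATE:P3(v=16,ok=F), TRANSFORM:P2(v=30,ok=T), EMIT:P1(v=0,ok=F)] out:-; in:P4
Tick 5: [PARSE:-, VALIDATE:P4(v=1,ok=T), TRANSFORM:P3(v=0,ok=F), EMIT:P2(v=30,ok=T)] out:P1(v=0); in:-
Tick 6: [PARSE:P5(v=11,ok=F), VALIDATE:-, TRANSFORM:P4(v=3,ok=T), EMIT:P3(v=0,ok=F)] out:P2(v=30); in:P5
Tick 7: [PARSE:-, VALIDATE:P5(v=11,ok=F), TRANSFORM:-, EMIT:P4(v=3,ok=T)] out:P3(v=0); in:-
Tick 8: [PARSE:-, VALIDATE:-, TRANSFORM:P5(v=0,ok=F), EMIT:-] out:P4(v=3); in:-
Tick 9: [PARSE:-, VALIDATE:-, TRANSFORM:-, EMIT:P5(v=0,ok=F)] out:-; in:-
Tick 10: [PARSE:-, VALIDATE:-, TRANSFORM:-, EMIT:-] out:P5(v=0); in:-
At end of tick 10: ['-', '-', '-', '-']

Answer: - - - -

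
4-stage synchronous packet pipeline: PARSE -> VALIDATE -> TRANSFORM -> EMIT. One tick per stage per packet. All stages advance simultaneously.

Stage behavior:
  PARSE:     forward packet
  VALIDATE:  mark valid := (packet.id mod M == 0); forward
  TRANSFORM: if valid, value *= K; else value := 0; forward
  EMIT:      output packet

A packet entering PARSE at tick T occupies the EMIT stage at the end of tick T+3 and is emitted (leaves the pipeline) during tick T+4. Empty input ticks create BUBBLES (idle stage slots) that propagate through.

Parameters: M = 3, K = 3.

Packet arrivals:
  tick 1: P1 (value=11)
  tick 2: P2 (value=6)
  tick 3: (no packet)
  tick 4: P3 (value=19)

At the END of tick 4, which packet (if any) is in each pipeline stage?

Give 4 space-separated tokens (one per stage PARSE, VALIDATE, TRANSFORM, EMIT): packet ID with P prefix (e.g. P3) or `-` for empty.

Answer: P3 - P2 P1

Derivation:
Tick 1: [PARSE:P1(v=11,ok=F), VALIDATE:-, TRANSFORM:-, EMIT:-] out:-; in:P1
Tick 2: [PARSE:P2(v=6,ok=F), VALIDATE:P1(v=11,ok=F), TRANSFORM:-, EMIT:-] out:-; in:P2
Tick 3: [PARSE:-, VALIDATE:P2(v=6,ok=F), TRANSFORM:P1(v=0,ok=F), EMIT:-] out:-; in:-
Tick 4: [PARSE:P3(v=19,ok=F), VALIDATE:-, TRANSFORM:P2(v=0,ok=F), EMIT:P1(v=0,ok=F)] out:-; in:P3
At end of tick 4: ['P3', '-', 'P2', 'P1']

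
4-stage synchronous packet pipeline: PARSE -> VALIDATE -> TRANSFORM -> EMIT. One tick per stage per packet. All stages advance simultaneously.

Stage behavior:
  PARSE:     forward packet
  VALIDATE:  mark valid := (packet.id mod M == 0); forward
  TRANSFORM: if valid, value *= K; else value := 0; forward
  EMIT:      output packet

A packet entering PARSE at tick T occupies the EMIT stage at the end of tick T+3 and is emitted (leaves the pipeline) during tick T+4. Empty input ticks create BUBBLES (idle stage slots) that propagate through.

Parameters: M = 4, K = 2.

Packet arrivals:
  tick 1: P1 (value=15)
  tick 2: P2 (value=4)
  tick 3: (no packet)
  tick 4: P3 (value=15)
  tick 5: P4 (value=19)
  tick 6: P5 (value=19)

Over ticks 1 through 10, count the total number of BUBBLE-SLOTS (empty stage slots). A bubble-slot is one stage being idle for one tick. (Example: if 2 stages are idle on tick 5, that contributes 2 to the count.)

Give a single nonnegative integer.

Tick 1: [PARSE:P1(v=15,ok=F), VALIDATE:-, TRANSFORM:-, EMIT:-] out:-; bubbles=3
Tick 2: [PARSE:P2(v=4,ok=F), VALIDATE:P1(v=15,ok=F), TRANSFORM:-, EMIT:-] out:-; bubbles=2
Tick 3: [PARSE:-, VALIDATE:P2(v=4,ok=F), TRANSFORM:P1(v=0,ok=F), EMIT:-] out:-; bubbles=2
Tick 4: [PARSE:P3(v=15,ok=F), VALIDATE:-, TRANSFORM:P2(v=0,ok=F), EMIT:P1(v=0,ok=F)] out:-; bubbles=1
Tick 5: [PARSE:P4(v=19,ok=F), VALIDATE:P3(v=15,ok=F), TRANSFORM:-, EMIT:P2(v=0,ok=F)] out:P1(v=0); bubbles=1
Tick 6: [PARSE:P5(v=19,ok=F), VALIDATE:P4(v=19,ok=T), TRANSFORM:P3(v=0,ok=F), EMIT:-] out:P2(v=0); bubbles=1
Tick 7: [PARSE:-, VALIDATE:P5(v=19,ok=F), TRANSFORM:P4(v=38,ok=T), EMIT:P3(v=0,ok=F)] out:-; bubbles=1
Tick 8: [PARSE:-, VALIDATE:-, TRANSFORM:P5(v=0,ok=F), EMIT:P4(v=38,ok=T)] out:P3(v=0); bubbles=2
Tick 9: [PARSE:-, VALIDATE:-, TRANSFORM:-, EMIT:P5(v=0,ok=F)] out:P4(v=38); bubbles=3
Tick 10: [PARSE:-, VALIDATE:-, TRANSFORM:-, EMIT:-] out:P5(v=0); bubbles=4
Total bubble-slots: 20

Answer: 20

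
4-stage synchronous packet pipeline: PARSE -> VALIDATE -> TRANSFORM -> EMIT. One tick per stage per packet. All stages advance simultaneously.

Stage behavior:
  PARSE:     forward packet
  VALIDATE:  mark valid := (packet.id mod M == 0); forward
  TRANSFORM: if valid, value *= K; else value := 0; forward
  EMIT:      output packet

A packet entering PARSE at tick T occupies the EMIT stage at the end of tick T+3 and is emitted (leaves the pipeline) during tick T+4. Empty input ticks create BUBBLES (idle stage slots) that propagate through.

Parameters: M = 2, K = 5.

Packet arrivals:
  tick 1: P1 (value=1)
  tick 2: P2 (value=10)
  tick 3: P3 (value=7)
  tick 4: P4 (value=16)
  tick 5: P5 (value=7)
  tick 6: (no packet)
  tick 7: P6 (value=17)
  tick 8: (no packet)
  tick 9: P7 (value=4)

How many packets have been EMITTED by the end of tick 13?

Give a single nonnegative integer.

Answer: 7

Derivation:
Tick 1: [PARSE:P1(v=1,ok=F), VALIDATE:-, TRANSFORM:-, EMIT:-] out:-; in:P1
Tick 2: [PARSE:P2(v=10,ok=F), VALIDATE:P1(v=1,ok=F), TRANSFORM:-, EMIT:-] out:-; in:P2
Tick 3: [PARSE:P3(v=7,ok=F), VALIDATE:P2(v=10,ok=T), TRANSFORM:P1(v=0,ok=F), EMIT:-] out:-; in:P3
Tick 4: [PARSE:P4(v=16,ok=F), VALIDATE:P3(v=7,ok=F), TRANSFORM:P2(v=50,ok=T), EMIT:P1(v=0,ok=F)] out:-; in:P4
Tick 5: [PARSE:P5(v=7,ok=F), VALIDATE:P4(v=16,ok=T), TRANSFORM:P3(v=0,ok=F), EMIT:P2(v=50,ok=T)] out:P1(v=0); in:P5
Tick 6: [PARSE:-, VALIDATE:P5(v=7,ok=F), TRANSFORM:P4(v=80,ok=T), EMIT:P3(v=0,ok=F)] out:P2(v=50); in:-
Tick 7: [PARSE:P6(v=17,ok=F), VALIDATE:-, TRANSFORM:P5(v=0,ok=F), EMIT:P4(v=80,ok=T)] out:P3(v=0); in:P6
Tick 8: [PARSE:-, VALIDATE:P6(v=17,ok=T), TRANSFORM:-, EMIT:P5(v=0,ok=F)] out:P4(v=80); in:-
Tick 9: [PARSE:P7(v=4,ok=F), VALIDATE:-, TRANSFORM:P6(v=85,ok=T), EMIT:-] out:P5(v=0); in:P7
Tick 10: [PARSE:-, VALIDATE:P7(v=4,ok=F), TRANSFORM:-, EMIT:P6(v=85,ok=T)] out:-; in:-
Tick 11: [PARSE:-, VALIDATE:-, TRANSFORM:P7(v=0,ok=F), EMIT:-] out:P6(v=85); in:-
Tick 12: [PARSE:-, VALIDATE:-, TRANSFORM:-, EMIT:P7(v=0,ok=F)] out:-; in:-
Tick 13: [PARSE:-, VALIDATE:-, TRANSFORM:-, EMIT:-] out:P7(v=0); in:-
Emitted by tick 13: ['P1', 'P2', 'P3', 'P4', 'P5', 'P6', 'P7']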